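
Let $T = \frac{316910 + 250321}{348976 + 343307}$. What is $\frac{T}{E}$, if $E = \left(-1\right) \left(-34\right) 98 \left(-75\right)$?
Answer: $- \frac{27011}{8238167700} \approx -3.2788 \cdot 10^{-6}$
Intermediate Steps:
$T = \frac{189077}{230761}$ ($T = \frac{567231}{692283} = 567231 \cdot \frac{1}{692283} = \frac{189077}{230761} \approx 0.81936$)
$E = -249900$ ($E = 34 \cdot 98 \left(-75\right) = 3332 \left(-75\right) = -249900$)
$\frac{T}{E} = \frac{189077}{230761 \left(-249900\right)} = \frac{189077}{230761} \left(- \frac{1}{249900}\right) = - \frac{27011}{8238167700}$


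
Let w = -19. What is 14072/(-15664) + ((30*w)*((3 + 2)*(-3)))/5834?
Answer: 3239447/5711486 ≈ 0.56718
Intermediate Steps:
14072/(-15664) + ((30*w)*((3 + 2)*(-3)))/5834 = 14072/(-15664) + ((30*(-19))*((3 + 2)*(-3)))/5834 = 14072*(-1/15664) - 2850*(-3)*(1/5834) = -1759/1958 - 570*(-15)*(1/5834) = -1759/1958 + 8550*(1/5834) = -1759/1958 + 4275/2917 = 3239447/5711486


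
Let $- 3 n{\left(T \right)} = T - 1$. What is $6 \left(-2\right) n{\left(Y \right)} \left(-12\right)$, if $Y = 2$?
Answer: $-48$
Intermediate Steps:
$n{\left(T \right)} = \frac{1}{3} - \frac{T}{3}$ ($n{\left(T \right)} = - \frac{T - 1}{3} = - \frac{-1 + T}{3} = \frac{1}{3} - \frac{T}{3}$)
$6 \left(-2\right) n{\left(Y \right)} \left(-12\right) = 6 \left(-2\right) \left(\frac{1}{3} - \frac{2}{3}\right) \left(-12\right) = - 12 \left(\frac{1}{3} - \frac{2}{3}\right) \left(-12\right) = \left(-12\right) \left(- \frac{1}{3}\right) \left(-12\right) = 4 \left(-12\right) = -48$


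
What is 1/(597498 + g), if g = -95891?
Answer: 1/501607 ≈ 1.9936e-6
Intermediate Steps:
1/(597498 + g) = 1/(597498 - 95891) = 1/501607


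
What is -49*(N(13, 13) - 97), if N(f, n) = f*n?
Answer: -3528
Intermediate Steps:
-49*(N(13, 13) - 97) = -49*(13*13 - 97) = -49*(169 - 97) = -49*72 = -3528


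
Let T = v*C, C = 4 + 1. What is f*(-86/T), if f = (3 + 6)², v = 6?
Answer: -1161/5 ≈ -232.20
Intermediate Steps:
C = 5
f = 81 (f = 9² = 81)
T = 30 (T = 6*5 = 30)
f*(-86/T) = 81*(-86/30) = 81*(-86*1/30) = 81*(-43/15) = -1161/5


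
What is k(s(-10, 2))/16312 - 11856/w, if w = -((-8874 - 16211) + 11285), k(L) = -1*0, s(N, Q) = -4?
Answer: -494/575 ≈ -0.85913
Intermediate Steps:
k(L) = 0
w = 13800 (w = -(-25085 + 11285) = -1*(-13800) = 13800)
k(s(-10, 2))/16312 - 11856/w = 0/16312 - 11856/13800 = 0*(1/16312) - 11856*1/13800 = 0 - 494/575 = -494/575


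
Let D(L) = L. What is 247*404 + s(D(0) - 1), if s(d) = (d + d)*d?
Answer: 99790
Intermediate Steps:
s(d) = 2*d**2 (s(d) = (2*d)*d = 2*d**2)
247*404 + s(D(0) - 1) = 247*404 + 2*(0 - 1)**2 = 99788 + 2*(-1)**2 = 99788 + 2*1 = 99788 + 2 = 99790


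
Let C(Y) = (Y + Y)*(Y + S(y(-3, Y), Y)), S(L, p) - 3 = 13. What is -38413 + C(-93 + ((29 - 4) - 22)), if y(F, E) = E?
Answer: -25093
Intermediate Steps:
S(L, p) = 16 (S(L, p) = 3 + 13 = 16)
C(Y) = 2*Y*(16 + Y) (C(Y) = (Y + Y)*(Y + 16) = (2*Y)*(16 + Y) = 2*Y*(16 + Y))
-38413 + C(-93 + ((29 - 4) - 22)) = -38413 + 2*(-93 + ((29 - 4) - 22))*(16 + (-93 + ((29 - 4) - 22))) = -38413 + 2*(-93 + (25 - 22))*(16 + (-93 + (25 - 22))) = -38413 + 2*(-93 + 3)*(16 + (-93 + 3)) = -38413 + 2*(-90)*(16 - 90) = -38413 + 2*(-90)*(-74) = -38413 + 13320 = -25093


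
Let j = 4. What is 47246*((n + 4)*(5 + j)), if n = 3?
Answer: 2976498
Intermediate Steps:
47246*((n + 4)*(5 + j)) = 47246*((3 + 4)*(5 + 4)) = 47246*(7*9) = 47246*63 = 2976498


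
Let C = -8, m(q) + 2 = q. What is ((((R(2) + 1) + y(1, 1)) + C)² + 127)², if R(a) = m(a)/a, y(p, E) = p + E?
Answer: 23104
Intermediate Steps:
m(q) = -2 + q
y(p, E) = E + p
R(a) = (-2 + a)/a
((((R(2) + 1) + y(1, 1)) + C)² + 127)² = (((((-2 + 2)/2 + 1) + (1 + 1)) - 8)² + 127)² = (((((½)*0 + 1) + 2) - 8)² + 127)² = ((((0 + 1) + 2) - 8)² + 127)² = (((1 + 2) - 8)² + 127)² = ((3 - 8)² + 127)² = ((-5)² + 127)² = (25 + 127)² = 152² = 23104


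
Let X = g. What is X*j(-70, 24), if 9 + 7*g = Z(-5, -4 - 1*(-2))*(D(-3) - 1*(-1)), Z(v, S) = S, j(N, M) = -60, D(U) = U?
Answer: 300/7 ≈ 42.857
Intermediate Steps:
g = -5/7 (g = -9/7 + ((-4 - 1*(-2))*(-3 - 1*(-1)))/7 = -9/7 + ((-4 + 2)*(-3 + 1))/7 = -9/7 + (-2*(-2))/7 = -9/7 + (⅐)*4 = -9/7 + 4/7 = -5/7 ≈ -0.71429)
X = -5/7 ≈ -0.71429
X*j(-70, 24) = -5/7*(-60) = 300/7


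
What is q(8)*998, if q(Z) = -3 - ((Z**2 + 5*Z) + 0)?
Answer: -106786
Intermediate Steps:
q(Z) = -3 - Z**2 - 5*Z (q(Z) = -3 - (Z**2 + 5*Z) = -3 + (-Z**2 - 5*Z) = -3 - Z**2 - 5*Z)
q(8)*998 = (-3 - 1*8**2 - 5*8)*998 = (-3 - 1*64 - 40)*998 = (-3 - 64 - 40)*998 = -107*998 = -106786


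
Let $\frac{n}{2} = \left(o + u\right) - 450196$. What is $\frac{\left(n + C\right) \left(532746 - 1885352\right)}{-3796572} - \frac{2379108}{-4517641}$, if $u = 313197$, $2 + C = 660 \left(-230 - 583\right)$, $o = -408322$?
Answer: $- \frac{828607244995754344}{1429295777221} \approx -5.7973 \cdot 10^{5}$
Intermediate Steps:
$C = -536582$ ($C = -2 + 660 \left(-230 - 583\right) = -2 + 660 \left(-813\right) = -2 - 536580 = -536582$)
$n = -1090642$ ($n = 2 \left(\left(-408322 + 313197\right) - 450196\right) = 2 \left(-95125 - 450196\right) = 2 \left(-545321\right) = -1090642$)
$\frac{\left(n + C\right) \left(532746 - 1885352\right)}{-3796572} - \frac{2379108}{-4517641} = \frac{\left(-1090642 - 536582\right) \left(532746 - 1885352\right)}{-3796572} - \frac{2379108}{-4517641} = \left(-1627224\right) \left(-1352606\right) \left(- \frac{1}{3796572}\right) - - \frac{2379108}{4517641} = 2200992945744 \left(- \frac{1}{3796572}\right) + \frac{2379108}{4517641} = - \frac{183416078812}{316381} + \frac{2379108}{4517641} = - \frac{828607244995754344}{1429295777221}$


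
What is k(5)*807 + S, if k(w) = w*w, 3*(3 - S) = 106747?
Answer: -46213/3 ≈ -15404.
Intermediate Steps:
S = -106738/3 (S = 3 - 1/3*106747 = 3 - 106747/3 = -106738/3 ≈ -35579.)
k(w) = w**2
k(5)*807 + S = 5**2*807 - 106738/3 = 25*807 - 106738/3 = 20175 - 106738/3 = -46213/3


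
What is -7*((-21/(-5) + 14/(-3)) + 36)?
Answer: -3731/15 ≈ -248.73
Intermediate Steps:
-7*((-21/(-5) + 14/(-3)) + 36) = -7*((-21*(-1/5) + 14*(-1/3)) + 36) = -7*((21/5 - 14/3) + 36) = -7*(-7/15 + 36) = -7*533/15 = -3731/15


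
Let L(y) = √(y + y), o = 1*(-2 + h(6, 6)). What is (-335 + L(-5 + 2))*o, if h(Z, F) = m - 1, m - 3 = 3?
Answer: -1005 + 3*I*√6 ≈ -1005.0 + 7.3485*I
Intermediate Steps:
m = 6 (m = 3 + 3 = 6)
h(Z, F) = 5 (h(Z, F) = 6 - 1 = 5)
o = 3 (o = 1*(-2 + 5) = 1*3 = 3)
L(y) = √2*√y (L(y) = √(2*y) = √2*√y)
(-335 + L(-5 + 2))*o = (-335 + √2*√(-5 + 2))*3 = (-335 + √2*√(-3))*3 = (-335 + √2*(I*√3))*3 = (-335 + I*√6)*3 = -1005 + 3*I*√6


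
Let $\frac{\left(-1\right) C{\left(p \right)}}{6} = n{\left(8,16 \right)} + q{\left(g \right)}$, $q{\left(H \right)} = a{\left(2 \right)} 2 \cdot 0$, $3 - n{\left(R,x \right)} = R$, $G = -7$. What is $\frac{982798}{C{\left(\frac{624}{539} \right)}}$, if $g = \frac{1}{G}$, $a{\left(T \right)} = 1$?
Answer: $\frac{491399}{15} \approx 32760.0$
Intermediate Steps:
$n{\left(R,x \right)} = 3 - R$
$g = - \frac{1}{7}$ ($g = \frac{1}{-7} = - \frac{1}{7} \approx -0.14286$)
$q{\left(H \right)} = 0$ ($q{\left(H \right)} = 1 \cdot 2 \cdot 0 = 2 \cdot 0 = 0$)
$C{\left(p \right)} = 30$ ($C{\left(p \right)} = - 6 \left(\left(3 - 8\right) + 0\right) = - 6 \left(-5 + 0\right) = \left(-6\right) \left(-5\right) = 30$)
$\frac{982798}{C{\left(\frac{624}{539} \right)}} = \frac{982798}{30} = 982798 \cdot \frac{1}{30} = \frac{491399}{15}$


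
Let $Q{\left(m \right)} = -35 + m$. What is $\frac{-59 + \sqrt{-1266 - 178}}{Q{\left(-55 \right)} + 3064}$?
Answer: $- \frac{59}{2974} + \frac{19 i}{1487} \approx -0.019839 + 0.012777 i$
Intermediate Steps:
$\frac{-59 + \sqrt{-1266 - 178}}{Q{\left(-55 \right)} + 3064} = \frac{-59 + \sqrt{-1266 - 178}}{\left(-35 - 55\right) + 3064} = \frac{-59 + \sqrt{-1444}}{-90 + 3064} = \frac{-59 + 38 i}{2974} = \left(-59 + 38 i\right) \frac{1}{2974} = - \frac{59}{2974} + \frac{19 i}{1487}$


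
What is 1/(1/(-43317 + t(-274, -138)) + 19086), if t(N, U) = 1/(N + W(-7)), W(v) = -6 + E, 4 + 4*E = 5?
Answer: 48471727/925131380403 ≈ 5.2394e-5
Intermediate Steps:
E = 1/4 (E = -1 + (1/4)*5 = -1 + 5/4 = 1/4 ≈ 0.25000)
W(v) = -23/4 (W(v) = -6 + 1/4 = -23/4)
t(N, U) = 1/(-23/4 + N) (t(N, U) = 1/(N - 23/4) = 1/(-23/4 + N))
1/(1/(-43317 + t(-274, -138)) + 19086) = 1/(1/(-43317 + 4/(-23 + 4*(-274))) + 19086) = 1/(1/(-43317 + 4/(-23 - 1096)) + 19086) = 1/(1/(-43317 + 4/(-1119)) + 19086) = 1/(1/(-43317 + 4*(-1/1119)) + 19086) = 1/(1/(-43317 - 4/1119) + 19086) = 1/(1/(-48471727/1119) + 19086) = 1/(-1119/48471727 + 19086) = 1/(925131380403/48471727) = 48471727/925131380403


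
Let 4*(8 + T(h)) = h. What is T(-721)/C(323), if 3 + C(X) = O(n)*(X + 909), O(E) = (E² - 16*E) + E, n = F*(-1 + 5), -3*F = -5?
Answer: 6777/2464108 ≈ 0.0027503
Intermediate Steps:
F = 5/3 (F = -⅓*(-5) = 5/3 ≈ 1.6667)
T(h) = -8 + h/4
n = 20/3 (n = 5*(-1 + 5)/3 = (5/3)*4 = 20/3 ≈ 6.6667)
O(E) = E² - 15*E
C(X) = -50503 - 500*X/9 (C(X) = -3 + (20*(-15 + 20/3)/3)*(X + 909) = -3 + ((20/3)*(-25/3))*(909 + X) = -3 - 500*(909 + X)/9 = -3 + (-50500 - 500*X/9) = -50503 - 500*X/9)
T(-721)/C(323) = (-8 + (¼)*(-721))/(-50503 - 500/9*323) = (-8 - 721/4)/(-50503 - 161500/9) = -753/(4*(-616027/9)) = -753/4*(-9/616027) = 6777/2464108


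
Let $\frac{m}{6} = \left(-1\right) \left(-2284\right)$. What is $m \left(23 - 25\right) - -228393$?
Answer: $200985$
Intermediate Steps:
$m = 13704$ ($m = 6 \left(\left(-1\right) \left(-2284\right)\right) = 6 \cdot 2284 = 13704$)
$m \left(23 - 25\right) - -228393 = 13704 \left(23 - 25\right) - -228393 = 13704 \left(-2\right) + 228393 = -27408 + 228393 = 200985$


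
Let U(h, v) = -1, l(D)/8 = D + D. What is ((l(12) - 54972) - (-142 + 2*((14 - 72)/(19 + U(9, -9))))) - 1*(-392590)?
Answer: 3041626/9 ≈ 3.3796e+5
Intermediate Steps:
l(D) = 16*D (l(D) = 8*(D + D) = 8*(2*D) = 16*D)
((l(12) - 54972) - (-142 + 2*((14 - 72)/(19 + U(9, -9))))) - 1*(-392590) = ((16*12 - 54972) - (-142 + 2*((14 - 72)/(19 - 1)))) - 1*(-392590) = ((192 - 54972) - (-142 + 2*(-58/18))) + 392590 = (-54780 - (-142 + 2*(-58*1/18))) + 392590 = (-54780 - (-142 + 2*(-29/9))) + 392590 = (-54780 - (-142 - 58/9)) + 392590 = (-54780 - 1*(-1336/9)) + 392590 = (-54780 + 1336/9) + 392590 = -491684/9 + 392590 = 3041626/9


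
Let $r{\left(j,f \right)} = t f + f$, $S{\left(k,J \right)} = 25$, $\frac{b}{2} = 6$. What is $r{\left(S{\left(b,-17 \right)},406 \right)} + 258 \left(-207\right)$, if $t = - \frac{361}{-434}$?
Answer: $- \frac{1632531}{31} \approx -52662.0$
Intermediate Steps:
$b = 12$ ($b = 2 \cdot 6 = 12$)
$t = \frac{361}{434}$ ($t = \left(-361\right) \left(- \frac{1}{434}\right) = \frac{361}{434} \approx 0.8318$)
$r{\left(j,f \right)} = \frac{795 f}{434}$ ($r{\left(j,f \right)} = \frac{361 f}{434} + f = \frac{795 f}{434}$)
$r{\left(S{\left(b,-17 \right)},406 \right)} + 258 \left(-207\right) = \frac{795}{434} \cdot 406 + 258 \left(-207\right) = \frac{23055}{31} - 53406 = - \frac{1632531}{31}$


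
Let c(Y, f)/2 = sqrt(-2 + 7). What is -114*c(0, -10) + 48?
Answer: 48 - 228*sqrt(5) ≈ -461.82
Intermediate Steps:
c(Y, f) = 2*sqrt(5) (c(Y, f) = 2*sqrt(-2 + 7) = 2*sqrt(5))
-114*c(0, -10) + 48 = -228*sqrt(5) + 48 = 48 - 228*sqrt(5)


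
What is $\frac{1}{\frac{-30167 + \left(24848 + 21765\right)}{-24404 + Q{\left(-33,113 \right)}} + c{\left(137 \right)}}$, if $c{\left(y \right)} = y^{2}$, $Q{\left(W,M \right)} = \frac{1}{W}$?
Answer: $\frac{805333}{15114752359} \approx 5.3281 \cdot 10^{-5}$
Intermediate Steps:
$\frac{1}{\frac{-30167 + \left(24848 + 21765\right)}{-24404 + Q{\left(-33,113 \right)}} + c{\left(137 \right)}} = \frac{1}{\frac{-30167 + \left(24848 + 21765\right)}{-24404 + \frac{1}{-33}} + 137^{2}} = \frac{1}{\frac{-30167 + 46613}{-24404 - \frac{1}{33}} + 18769} = \frac{1}{\frac{16446}{- \frac{805333}{33}} + 18769} = \frac{1}{16446 \left(- \frac{33}{805333}\right) + 18769} = \frac{1}{- \frac{542718}{805333} + 18769} = \frac{1}{\frac{15114752359}{805333}} = \frac{805333}{15114752359}$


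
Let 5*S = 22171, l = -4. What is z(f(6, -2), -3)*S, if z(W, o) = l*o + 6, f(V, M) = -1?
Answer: 399078/5 ≈ 79816.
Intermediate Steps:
z(W, o) = 6 - 4*o (z(W, o) = -4*o + 6 = 6 - 4*o)
S = 22171/5 (S = (1/5)*22171 = 22171/5 ≈ 4434.2)
z(f(6, -2), -3)*S = (6 - 4*(-3))*(22171/5) = (6 + 12)*(22171/5) = 18*(22171/5) = 399078/5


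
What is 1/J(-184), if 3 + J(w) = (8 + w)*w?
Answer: 1/32381 ≈ 3.0882e-5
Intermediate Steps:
J(w) = -3 + w*(8 + w) (J(w) = -3 + (8 + w)*w = -3 + w*(8 + w))
1/J(-184) = 1/(-3 + (-184)² + 8*(-184)) = 1/(-3 + 33856 - 1472) = 1/32381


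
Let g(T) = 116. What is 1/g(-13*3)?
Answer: 1/116 ≈ 0.0086207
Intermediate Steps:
1/g(-13*3) = 1/116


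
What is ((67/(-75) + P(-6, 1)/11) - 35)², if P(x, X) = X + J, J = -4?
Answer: 890246569/680625 ≈ 1308.0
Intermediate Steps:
P(x, X) = -4 + X (P(x, X) = X - 4 = -4 + X)
((67/(-75) + P(-6, 1)/11) - 35)² = ((67/(-75) + (-4 + 1)/11) - 35)² = ((67*(-1/75) - 3*1/11) - 35)² = ((-67/75 - 3/11) - 35)² = (-962/825 - 35)² = (-29837/825)² = 890246569/680625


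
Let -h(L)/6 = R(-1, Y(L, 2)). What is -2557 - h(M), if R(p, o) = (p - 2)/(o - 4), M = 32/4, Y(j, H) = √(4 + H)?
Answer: -12749/5 + 9*√6/5 ≈ -2545.4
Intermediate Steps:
M = 8 (M = 32*(¼) = 8)
R(p, o) = (-2 + p)/(-4 + o)
h(L) = 18/(-4 + √6) (h(L) = -6*(-2 - 1)/(-4 + √(4 + 2)) = -6*(-3)/(-4 + √6) = -(-18)/(-4 + √6) = 18/(-4 + √6))
-2557 - h(M) = -2557 - (-36/5 - 9*√6/5) = -2557 + (36/5 + 9*√6/5) = -12749/5 + 9*√6/5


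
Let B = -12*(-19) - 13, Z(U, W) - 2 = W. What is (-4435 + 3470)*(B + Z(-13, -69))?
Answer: -142820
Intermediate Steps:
Z(U, W) = 2 + W
B = 215 (B = 228 - 13 = 215)
(-4435 + 3470)*(B + Z(-13, -69)) = (-4435 + 3470)*(215 + (2 - 69)) = -965*(215 - 67) = -965*148 = -142820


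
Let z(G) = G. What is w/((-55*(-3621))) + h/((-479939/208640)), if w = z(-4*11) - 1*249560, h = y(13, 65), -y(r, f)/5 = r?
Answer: 2581065753844/95582251545 ≈ 27.004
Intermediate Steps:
y(r, f) = -5*r
h = -65 (h = -5*13 = -65)
w = -249604 (w = -4*11 - 1*249560 = -44 - 249560 = -249604)
w/((-55*(-3621))) + h/((-479939/208640)) = -249604/((-55*(-3621))) - 65/((-479939/208640)) = -249604/199155 - 65/((-479939*1/208640)) = -249604*1/199155 - 65/(-479939/208640) = -249604/199155 - 65*(-208640/479939) = -249604/199155 + 13561600/479939 = 2581065753844/95582251545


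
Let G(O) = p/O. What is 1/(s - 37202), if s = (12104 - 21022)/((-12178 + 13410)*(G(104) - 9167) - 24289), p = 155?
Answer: -147110559/5472806899984 ≈ -2.6880e-5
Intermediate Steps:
G(O) = 155/O
s = 115934/147110559 (s = (12104 - 21022)/((-12178 + 13410)*(155/104 - 9167) - 24289) = -8918/(1232*(155*(1/104) - 9167) - 24289) = -8918/(1232*(155/104 - 9167) - 24289) = -8918/(1232*(-953213/104) - 24289) = -8918/(-146794802/13 - 24289) = -8918/(-147110559/13) = -8918*(-13/147110559) = 115934/147110559 ≈ 0.00078807)
1/(s - 37202) = 1/(115934/147110559 - 37202) = 1/(-5472806899984/147110559) = -147110559/5472806899984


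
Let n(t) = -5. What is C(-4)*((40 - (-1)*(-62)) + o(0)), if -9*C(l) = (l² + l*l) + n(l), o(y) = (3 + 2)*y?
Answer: 66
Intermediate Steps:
o(y) = 5*y
C(l) = 5/9 - 2*l²/9 (C(l) = -((l² + l*l) - 5)/9 = -((l² + l²) - 5)/9 = -(2*l² - 5)/9 = -(-5 + 2*l²)/9 = 5/9 - 2*l²/9)
C(-4)*((40 - (-1)*(-62)) + o(0)) = (5/9 - 2/9*(-4)²)*((40 - (-1)*(-62)) + 5*0) = (5/9 - 2/9*16)*((40 - 1*62) + 0) = (5/9 - 32/9)*((40 - 62) + 0) = -3*(-22 + 0) = -3*(-22) = 66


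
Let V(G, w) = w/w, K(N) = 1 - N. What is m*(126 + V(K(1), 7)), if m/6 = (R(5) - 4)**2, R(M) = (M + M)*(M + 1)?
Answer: 2389632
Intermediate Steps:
R(M) = 2*M*(1 + M) (R(M) = (2*M)*(1 + M) = 2*M*(1 + M))
m = 18816 (m = 6*(2*5*(1 + 5) - 4)**2 = 6*(2*5*6 - 4)**2 = 6*(60 - 4)**2 = 6*56**2 = 6*3136 = 18816)
V(G, w) = 1
m*(126 + V(K(1), 7)) = 18816*(126 + 1) = 18816*127 = 2389632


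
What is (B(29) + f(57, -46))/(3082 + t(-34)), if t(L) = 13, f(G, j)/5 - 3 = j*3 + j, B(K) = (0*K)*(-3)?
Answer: -181/619 ≈ -0.29241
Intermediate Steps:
B(K) = 0 (B(K) = 0*(-3) = 0)
f(G, j) = 15 + 20*j (f(G, j) = 15 + 5*(j*3 + j) = 15 + 5*(3*j + j) = 15 + 5*(4*j) = 15 + 20*j)
(B(29) + f(57, -46))/(3082 + t(-34)) = (0 + (15 + 20*(-46)))/(3082 + 13) = (0 + (15 - 920))/3095 = (0 - 905)*(1/3095) = -905*1/3095 = -181/619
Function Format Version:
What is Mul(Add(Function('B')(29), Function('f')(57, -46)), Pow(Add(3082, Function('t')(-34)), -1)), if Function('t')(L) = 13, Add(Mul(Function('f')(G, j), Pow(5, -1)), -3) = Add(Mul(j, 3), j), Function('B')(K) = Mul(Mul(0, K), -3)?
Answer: Rational(-181, 619) ≈ -0.29241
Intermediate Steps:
Function('B')(K) = 0 (Function('B')(K) = Mul(0, -3) = 0)
Function('f')(G, j) = Add(15, Mul(20, j)) (Function('f')(G, j) = Add(15, Mul(5, Add(Mul(j, 3), j))) = Add(15, Mul(5, Add(Mul(3, j), j))) = Add(15, Mul(5, Mul(4, j))) = Add(15, Mul(20, j)))
Mul(Add(Function('B')(29), Function('f')(57, -46)), Pow(Add(3082, Function('t')(-34)), -1)) = Mul(Add(0, Add(15, Mul(20, -46))), Pow(Add(3082, 13), -1)) = Mul(Add(0, Add(15, -920)), Pow(3095, -1)) = Mul(Add(0, -905), Rational(1, 3095)) = Mul(-905, Rational(1, 3095)) = Rational(-181, 619)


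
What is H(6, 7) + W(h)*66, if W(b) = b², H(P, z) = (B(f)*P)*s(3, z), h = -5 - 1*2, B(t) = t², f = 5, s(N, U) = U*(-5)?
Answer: -2016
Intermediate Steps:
s(N, U) = -5*U
h = -7 (h = -5 - 2 = -7)
H(P, z) = -125*P*z (H(P, z) = (5²*P)*(-5*z) = (25*P)*(-5*z) = -125*P*z)
H(6, 7) + W(h)*66 = -125*6*7 + (-7)²*66 = -5250 + 49*66 = -5250 + 3234 = -2016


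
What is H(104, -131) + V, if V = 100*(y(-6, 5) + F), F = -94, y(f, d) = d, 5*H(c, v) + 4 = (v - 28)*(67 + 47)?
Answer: -12526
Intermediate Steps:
H(c, v) = -3196/5 + 114*v/5 (H(c, v) = -4/5 + ((v - 28)*(67 + 47))/5 = -4/5 + ((-28 + v)*114)/5 = -4/5 + (-3192 + 114*v)/5 = -4/5 + (-3192/5 + 114*v/5) = -3196/5 + 114*v/5)
V = -8900 (V = 100*(5 - 94) = 100*(-89) = -8900)
H(104, -131) + V = (-3196/5 + (114/5)*(-131)) - 8900 = (-3196/5 - 14934/5) - 8900 = -3626 - 8900 = -12526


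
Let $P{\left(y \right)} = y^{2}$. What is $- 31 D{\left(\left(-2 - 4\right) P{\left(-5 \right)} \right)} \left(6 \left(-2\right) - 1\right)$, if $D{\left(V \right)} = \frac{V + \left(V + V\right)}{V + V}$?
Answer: $\frac{1209}{2} \approx 604.5$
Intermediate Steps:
$D{\left(V \right)} = \frac{3}{2}$ ($D{\left(V \right)} = \frac{V + 2 V}{2 V} = 3 V \frac{1}{2 V} = \frac{3}{2}$)
$- 31 D{\left(\left(-2 - 4\right) P{\left(-5 \right)} \right)} \left(6 \left(-2\right) - 1\right) = \left(-31\right) \frac{3}{2} \left(6 \left(-2\right) - 1\right) = - \frac{93 \left(-12 - 1\right)}{2} = \left(- \frac{93}{2}\right) \left(-13\right) = \frac{1209}{2}$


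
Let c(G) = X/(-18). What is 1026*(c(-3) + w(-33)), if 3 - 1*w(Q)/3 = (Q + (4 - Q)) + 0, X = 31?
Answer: -4845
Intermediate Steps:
c(G) = -31/18 (c(G) = 31/(-18) = 31*(-1/18) = -31/18)
w(Q) = -3 (w(Q) = 9 - 3*((Q + (4 - Q)) + 0) = 9 - 3*(4 + 0) = 9 - 3*4 = 9 - 12 = -3)
1026*(c(-3) + w(-33)) = 1026*(-31/18 - 3) = 1026*(-85/18) = -4845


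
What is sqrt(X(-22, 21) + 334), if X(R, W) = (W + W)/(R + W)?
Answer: 2*sqrt(73) ≈ 17.088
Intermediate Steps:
X(R, W) = 2*W/(R + W) (X(R, W) = (2*W)/(R + W) = 2*W/(R + W))
sqrt(X(-22, 21) + 334) = sqrt(2*21/(-22 + 21) + 334) = sqrt(2*21/(-1) + 334) = sqrt(2*21*(-1) + 334) = sqrt(-42 + 334) = sqrt(292) = 2*sqrt(73)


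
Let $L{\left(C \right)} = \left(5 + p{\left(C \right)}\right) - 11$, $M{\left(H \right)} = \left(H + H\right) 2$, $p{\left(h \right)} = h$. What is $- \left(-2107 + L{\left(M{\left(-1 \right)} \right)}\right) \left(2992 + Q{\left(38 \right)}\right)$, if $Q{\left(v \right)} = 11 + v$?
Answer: $6437797$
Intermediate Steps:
$M{\left(H \right)} = 4 H$ ($M{\left(H \right)} = 2 H 2 = 4 H$)
$L{\left(C \right)} = -6 + C$ ($L{\left(C \right)} = \left(5 + C\right) - 11 = -6 + C$)
$- \left(-2107 + L{\left(M{\left(-1 \right)} \right)}\right) \left(2992 + Q{\left(38 \right)}\right) = - \left(-2107 + \left(-6 + 4 \left(-1\right)\right)\right) \left(2992 + \left(11 + 38\right)\right) = - \left(-2107 - 10\right) \left(2992 + 49\right) = - \left(-2107 - 10\right) 3041 = - \left(-2117\right) 3041 = \left(-1\right) \left(-6437797\right) = 6437797$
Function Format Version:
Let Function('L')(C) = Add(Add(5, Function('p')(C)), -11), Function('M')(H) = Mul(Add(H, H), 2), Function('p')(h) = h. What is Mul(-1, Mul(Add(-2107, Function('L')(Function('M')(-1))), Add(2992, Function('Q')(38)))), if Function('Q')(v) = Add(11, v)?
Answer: 6437797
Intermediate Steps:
Function('M')(H) = Mul(4, H) (Function('M')(H) = Mul(Mul(2, H), 2) = Mul(4, H))
Function('L')(C) = Add(-6, C) (Function('L')(C) = Add(Add(5, C), -11) = Add(-6, C))
Mul(-1, Mul(Add(-2107, Function('L')(Function('M')(-1))), Add(2992, Function('Q')(38)))) = Mul(-1, Mul(Add(-2107, Add(-6, Mul(4, -1))), Add(2992, Add(11, 38)))) = Mul(-1, Mul(Add(-2107, Add(-6, -4)), Add(2992, 49))) = Mul(-1, Mul(Add(-2107, -10), 3041)) = Mul(-1, Mul(-2117, 3041)) = Mul(-1, -6437797) = 6437797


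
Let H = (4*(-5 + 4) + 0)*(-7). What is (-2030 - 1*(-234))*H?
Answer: -50288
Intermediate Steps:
H = 28 (H = (4*(-1) + 0)*(-7) = (-4 + 0)*(-7) = -4*(-7) = 28)
(-2030 - 1*(-234))*H = (-2030 - 1*(-234))*28 = (-2030 + 234)*28 = -1796*28 = -50288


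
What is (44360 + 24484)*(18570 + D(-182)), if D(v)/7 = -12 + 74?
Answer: 1308311376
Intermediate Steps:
D(v) = 434 (D(v) = 7*(-12 + 74) = 7*62 = 434)
(44360 + 24484)*(18570 + D(-182)) = (44360 + 24484)*(18570 + 434) = 68844*19004 = 1308311376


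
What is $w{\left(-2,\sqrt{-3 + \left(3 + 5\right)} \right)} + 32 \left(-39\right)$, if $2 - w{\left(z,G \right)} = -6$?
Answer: $-1240$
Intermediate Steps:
$w{\left(z,G \right)} = 8$ ($w{\left(z,G \right)} = 2 - -6 = 2 + 6 = 8$)
$w{\left(-2,\sqrt{-3 + \left(3 + 5\right)} \right)} + 32 \left(-39\right) = 8 + 32 \left(-39\right) = 8 - 1248 = -1240$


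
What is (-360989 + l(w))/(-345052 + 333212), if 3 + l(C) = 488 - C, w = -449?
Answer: 72011/2368 ≈ 30.410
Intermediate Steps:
l(C) = 485 - C (l(C) = -3 + (488 - C) = 485 - C)
(-360989 + l(w))/(-345052 + 333212) = (-360989 + (485 - 1*(-449)))/(-345052 + 333212) = (-360989 + (485 + 449))/(-11840) = (-360989 + 934)*(-1/11840) = -360055*(-1/11840) = 72011/2368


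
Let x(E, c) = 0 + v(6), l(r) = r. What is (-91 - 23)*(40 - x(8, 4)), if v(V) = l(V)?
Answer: -3876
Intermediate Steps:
v(V) = V
x(E, c) = 6 (x(E, c) = 0 + 6 = 6)
(-91 - 23)*(40 - x(8, 4)) = (-91 - 23)*(40 - 1*6) = -114*(40 - 6) = -114*34 = -3876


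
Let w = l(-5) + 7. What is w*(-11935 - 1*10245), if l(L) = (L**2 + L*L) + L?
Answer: -1153360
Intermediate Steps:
l(L) = L + 2*L**2 (l(L) = (L**2 + L**2) + L = 2*L**2 + L = L + 2*L**2)
w = 52 (w = -5*(1 + 2*(-5)) + 7 = -5*(1 - 10) + 7 = -5*(-9) + 7 = 45 + 7 = 52)
w*(-11935 - 1*10245) = 52*(-11935 - 1*10245) = 52*(-11935 - 10245) = 52*(-22180) = -1153360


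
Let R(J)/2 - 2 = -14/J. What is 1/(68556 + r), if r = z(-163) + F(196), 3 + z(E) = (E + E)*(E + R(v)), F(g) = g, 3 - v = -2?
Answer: 5/612043 ≈ 8.1694e-6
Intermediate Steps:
v = 5 (v = 3 - 1*(-2) = 3 + 2 = 5)
R(J) = 4 - 28/J (R(J) = 4 + 2*(-14/J) = 4 - 28/J)
z(E) = -3 + 2*E*(-8/5 + E) (z(E) = -3 + (E + E)*(E + (4 - 28/5)) = -3 + (2*E)*(E + (4 - 28*1/5)) = -3 + (2*E)*(E + (4 - 28/5)) = -3 + (2*E)*(E - 8/5) = -3 + (2*E)*(-8/5 + E) = -3 + 2*E*(-8/5 + E))
r = 269263/5 (r = (-3 + 2*(-163)**2 - 16/5*(-163)) + 196 = (-3 + 2*26569 + 2608/5) + 196 = (-3 + 53138 + 2608/5) + 196 = 268283/5 + 196 = 269263/5 ≈ 53853.)
1/(68556 + r) = 1/(68556 + 269263/5) = 1/(612043/5) = 5/612043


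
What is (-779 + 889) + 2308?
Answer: 2418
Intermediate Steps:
(-779 + 889) + 2308 = 110 + 2308 = 2418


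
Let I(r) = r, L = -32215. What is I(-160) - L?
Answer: 32055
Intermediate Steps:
I(-160) - L = -160 - 1*(-32215) = -160 + 32215 = 32055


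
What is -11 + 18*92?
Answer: 1645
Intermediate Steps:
-11 + 18*92 = -11 + 1656 = 1645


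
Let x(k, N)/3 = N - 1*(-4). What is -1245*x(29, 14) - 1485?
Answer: -68715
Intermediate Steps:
x(k, N) = 12 + 3*N (x(k, N) = 3*(N - 1*(-4)) = 3*(N + 4) = 3*(4 + N) = 12 + 3*N)
-1245*x(29, 14) - 1485 = -1245*(12 + 3*14) - 1485 = -1245*(12 + 42) - 1485 = -1245*54 - 1485 = -67230 - 1485 = -68715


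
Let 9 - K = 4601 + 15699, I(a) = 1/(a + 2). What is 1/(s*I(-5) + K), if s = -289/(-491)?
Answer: -1473/29888932 ≈ -4.9282e-5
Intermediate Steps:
s = 289/491 (s = -289*(-1/491) = 289/491 ≈ 0.58859)
I(a) = 1/(2 + a)
K = -20291 (K = 9 - (4601 + 15699) = 9 - 1*20300 = 9 - 20300 = -20291)
1/(s*I(-5) + K) = 1/(289/(491*(2 - 5)) - 20291) = 1/((289/491)/(-3) - 20291) = 1/((289/491)*(-⅓) - 20291) = 1/(-289/1473 - 20291) = 1/(-29888932/1473) = -1473/29888932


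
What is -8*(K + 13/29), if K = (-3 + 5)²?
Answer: -1032/29 ≈ -35.586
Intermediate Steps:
K = 4 (K = 2² = 4)
-8*(K + 13/29) = -8*(4 + 13/29) = -8*129/29 = -1032/29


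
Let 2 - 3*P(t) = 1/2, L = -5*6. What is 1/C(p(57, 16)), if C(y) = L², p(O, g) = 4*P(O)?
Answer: 1/900 ≈ 0.0011111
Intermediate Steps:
L = -30
P(t) = ½ (P(t) = ⅔ - ⅓/2 = ⅔ - ⅓*½ = ⅔ - ⅙ = ½)
p(O, g) = 2 (p(O, g) = 4*(½) = 2)
C(y) = 900 (C(y) = (-30)² = 900)
1/C(p(57, 16)) = 1/900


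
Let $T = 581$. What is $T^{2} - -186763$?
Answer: $524324$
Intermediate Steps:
$T^{2} - -186763 = 581^{2} - -186763 = 337561 + 186763 = 524324$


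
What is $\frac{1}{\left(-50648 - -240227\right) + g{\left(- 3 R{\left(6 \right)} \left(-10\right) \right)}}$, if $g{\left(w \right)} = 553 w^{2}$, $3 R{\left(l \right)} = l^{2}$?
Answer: $\frac{1}{71858379} \approx 1.3916 \cdot 10^{-8}$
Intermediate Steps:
$R{\left(l \right)} = \frac{l^{2}}{3}$
$\frac{1}{\left(-50648 - -240227\right) + g{\left(- 3 R{\left(6 \right)} \left(-10\right) \right)}} = \frac{1}{\left(-50648 - -240227\right) + 553 \left(- 3 \frac{6^{2}}{3} \left(-10\right)\right)^{2}} = \frac{1}{\left(-50648 + 240227\right) + 553 \left(- 3 \cdot \frac{1}{3} \cdot 36 \left(-10\right)\right)^{2}} = \frac{1}{189579 + 553 \left(\left(-3\right) 12 \left(-10\right)\right)^{2}} = \frac{1}{189579 + 553 \left(\left(-36\right) \left(-10\right)\right)^{2}} = \frac{1}{189579 + 553 \cdot 360^{2}} = \frac{1}{189579 + 553 \cdot 129600} = \frac{1}{189579 + 71668800} = \frac{1}{71858379}$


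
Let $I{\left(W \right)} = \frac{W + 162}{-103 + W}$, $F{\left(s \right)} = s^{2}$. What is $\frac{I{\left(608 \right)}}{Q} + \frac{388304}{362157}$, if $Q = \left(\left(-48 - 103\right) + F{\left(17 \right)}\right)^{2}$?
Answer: $\frac{124489461859}{116098118118} \approx 1.0723$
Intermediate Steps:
$I{\left(W \right)} = \frac{162 + W}{-103 + W}$
$Q = 19044$ ($Q = \left(\left(-48 - 103\right) + 17^{2}\right)^{2} = \left(-151 + 289\right)^{2} = 138^{2} = 19044$)
$\frac{I{\left(608 \right)}}{Q} + \frac{388304}{362157} = \frac{\frac{1}{-103 + 608} \left(162 + 608\right)}{19044} + \frac{388304}{362157} = \frac{1}{505} \cdot 770 \cdot \frac{1}{19044} + 388304 \cdot \frac{1}{362157} = \frac{1}{505} \cdot 770 \cdot \frac{1}{19044} + \frac{388304}{362157} = \frac{154}{101} \cdot \frac{1}{19044} + \frac{388304}{362157} = \frac{77}{961722} + \frac{388304}{362157} = \frac{124489461859}{116098118118}$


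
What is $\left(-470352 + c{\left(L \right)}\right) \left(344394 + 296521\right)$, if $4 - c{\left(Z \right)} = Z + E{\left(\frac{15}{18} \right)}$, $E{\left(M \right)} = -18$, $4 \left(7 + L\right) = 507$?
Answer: $- \frac{1206073206085}{4} \approx -3.0152 \cdot 10^{11}$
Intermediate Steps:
$L = \frac{479}{4}$ ($L = -7 + \frac{1}{4} \cdot 507 = -7 + \frac{507}{4} = \frac{479}{4} \approx 119.75$)
$c{\left(Z \right)} = 22 - Z$ ($c{\left(Z \right)} = 4 - \left(Z - 18\right) = 4 - \left(-18 + Z\right) = 22 - Z$)
$\left(-470352 + c{\left(L \right)}\right) \left(344394 + 296521\right) = \left(-470352 + \left(22 - \frac{479}{4}\right)\right) \left(344394 + 296521\right) = \left(-470352 + \left(22 - \frac{479}{4}\right)\right) 640915 = \left(-470352 - \frac{391}{4}\right) 640915 = \left(- \frac{1881799}{4}\right) 640915 = - \frac{1206073206085}{4}$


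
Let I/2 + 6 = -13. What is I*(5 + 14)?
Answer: -722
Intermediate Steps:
I = -38 (I = -12 + 2*(-13) = -12 - 26 = -38)
I*(5 + 14) = -38*(5 + 14) = -38*19 = -722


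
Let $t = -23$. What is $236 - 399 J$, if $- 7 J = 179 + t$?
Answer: $9128$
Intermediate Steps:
$J = - \frac{156}{7}$ ($J = - \frac{179 - 23}{7} = \left(- \frac{1}{7}\right) 156 = - \frac{156}{7} \approx -22.286$)
$236 - 399 J = 236 - -8892 = 236 + 8892 = 9128$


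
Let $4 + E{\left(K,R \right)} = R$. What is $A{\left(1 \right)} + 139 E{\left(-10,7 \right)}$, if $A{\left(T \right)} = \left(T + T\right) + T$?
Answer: $420$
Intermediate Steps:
$E{\left(K,R \right)} = -4 + R$
$A{\left(T \right)} = 3 T$ ($A{\left(T \right)} = 2 T + T = 3 T$)
$A{\left(1 \right)} + 139 E{\left(-10,7 \right)} = 3 \cdot 1 + 139 \left(-4 + 7\right) = 3 + 139 \cdot 3 = 3 + 417 = 420$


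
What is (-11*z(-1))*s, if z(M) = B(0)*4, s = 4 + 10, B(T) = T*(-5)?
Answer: 0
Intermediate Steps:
B(T) = -5*T
s = 14
z(M) = 0 (z(M) = -5*0*4 = 0*4 = 0)
(-11*z(-1))*s = -11*0*14 = 0*14 = 0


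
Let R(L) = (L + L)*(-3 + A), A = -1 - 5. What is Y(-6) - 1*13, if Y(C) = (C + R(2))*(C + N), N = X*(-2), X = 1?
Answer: 323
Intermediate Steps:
A = -6
R(L) = -18*L (R(L) = (L + L)*(-3 - 6) = (2*L)*(-9) = -18*L)
N = -2 (N = 1*(-2) = -2)
Y(C) = (-36 + C)*(-2 + C) (Y(C) = (C - 18*2)*(C - 2) = (C - 36)*(-2 + C) = (-36 + C)*(-2 + C))
Y(-6) - 1*13 = (72 + (-6)² - 38*(-6)) - 1*13 = (72 + 36 + 228) - 13 = 336 - 13 = 323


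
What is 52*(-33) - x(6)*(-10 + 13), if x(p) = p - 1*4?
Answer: -1722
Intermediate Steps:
x(p) = -4 + p (x(p) = p - 4 = -4 + p)
52*(-33) - x(6)*(-10 + 13) = 52*(-33) - (-4 + 6)*(-10 + 13) = -1716 - 2*3 = -1716 - 1*6 = -1716 - 6 = -1722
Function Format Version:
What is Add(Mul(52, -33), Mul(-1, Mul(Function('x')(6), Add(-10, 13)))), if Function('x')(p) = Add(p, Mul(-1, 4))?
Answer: -1722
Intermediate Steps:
Function('x')(p) = Add(-4, p) (Function('x')(p) = Add(p, -4) = Add(-4, p))
Add(Mul(52, -33), Mul(-1, Mul(Function('x')(6), Add(-10, 13)))) = Add(Mul(52, -33), Mul(-1, Mul(Add(-4, 6), Add(-10, 13)))) = Add(-1716, Mul(-1, Mul(2, 3))) = Add(-1716, Mul(-1, 6)) = Add(-1716, -6) = -1722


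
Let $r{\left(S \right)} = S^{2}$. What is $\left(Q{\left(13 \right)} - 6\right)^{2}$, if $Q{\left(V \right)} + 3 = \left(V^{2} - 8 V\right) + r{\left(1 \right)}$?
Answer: $3249$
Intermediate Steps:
$Q{\left(V \right)} = -2 + V^{2} - 8 V$ ($Q{\left(V \right)} = -3 + \left(\left(V^{2} - 8 V\right) + 1^{2}\right) = -3 + \left(\left(V^{2} - 8 V\right) + 1\right) = -3 + \left(1 + V^{2} - 8 V\right) = -2 + V^{2} - 8 V$)
$\left(Q{\left(13 \right)} - 6\right)^{2} = \left(\left(-2 + 13^{2} - 104\right) - 6\right)^{2} = \left(\left(-2 + 169 - 104\right) - 6\right)^{2} = \left(63 - 6\right)^{2} = 57^{2} = 3249$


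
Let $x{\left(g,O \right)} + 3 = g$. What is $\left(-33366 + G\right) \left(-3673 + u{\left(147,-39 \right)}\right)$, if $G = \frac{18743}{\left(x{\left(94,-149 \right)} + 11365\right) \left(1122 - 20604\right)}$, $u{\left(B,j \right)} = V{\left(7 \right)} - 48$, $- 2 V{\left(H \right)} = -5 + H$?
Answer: $\frac{13858526724738515}{111592896} \approx 1.2419 \cdot 10^{8}$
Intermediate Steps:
$x{\left(g,O \right)} = -3 + g$
$V{\left(H \right)} = \frac{5}{2} - \frac{H}{2}$ ($V{\left(H \right)} = - \frac{-5 + H}{2} = \frac{5}{2} - \frac{H}{2}$)
$u{\left(B,j \right)} = -49$ ($u{\left(B,j \right)} = \left(\frac{5}{2} - \frac{7}{2}\right) - 48 = -1 - 48 = -49$)
$G = - \frac{18743}{223185792}$ ($G = \frac{18743}{\left(\left(-3 + 94\right) + 11365\right) \left(1122 - 20604\right)} = \frac{18743}{\left(91 + 11365\right) \left(-19482\right)} = \frac{18743}{11456 \left(-19482\right)} = \frac{18743}{-223185792} = 18743 \left(- \frac{1}{223185792}\right) = - \frac{18743}{223185792} \approx -8.3979 \cdot 10^{-5}$)
$\left(-33366 + G\right) \left(-3673 + u{\left(147,-39 \right)}\right) = \left(-33366 - \frac{18743}{223185792}\right) \left(-3673 - 49\right) = \left(- \frac{7446817154615}{223185792}\right) \left(-3722\right) = \frac{13858526724738515}{111592896}$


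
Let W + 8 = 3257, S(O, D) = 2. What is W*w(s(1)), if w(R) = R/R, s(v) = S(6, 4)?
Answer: 3249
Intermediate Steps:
s(v) = 2
w(R) = 1
W = 3249 (W = -8 + 3257 = 3249)
W*w(s(1)) = 3249*1 = 3249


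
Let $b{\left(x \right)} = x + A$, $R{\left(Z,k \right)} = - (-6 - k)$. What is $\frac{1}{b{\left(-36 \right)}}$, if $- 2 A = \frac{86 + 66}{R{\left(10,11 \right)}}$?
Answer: $- \frac{17}{688} \approx -0.024709$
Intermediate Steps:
$R{\left(Z,k \right)} = 6 + k$
$A = - \frac{76}{17}$ ($A = - \frac{\left(86 + 66\right) \frac{1}{6 + 11}}{2} = - \frac{152 \cdot \frac{1}{17}}{2} = \left(- \frac{1}{2}\right) \frac{152}{17} = - \frac{76}{17} \approx -4.4706$)
$b{\left(x \right)} = - \frac{76}{17} + x$ ($b{\left(x \right)} = x - \frac{76}{17} = - \frac{76}{17} + x$)
$\frac{1}{b{\left(-36 \right)}} = \frac{1}{- \frac{76}{17} - 36} = \frac{1}{- \frac{688}{17}} = - \frac{17}{688}$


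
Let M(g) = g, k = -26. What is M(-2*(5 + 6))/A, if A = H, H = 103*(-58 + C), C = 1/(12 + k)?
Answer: 308/83739 ≈ 0.0036781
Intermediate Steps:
C = -1/14 (C = 1/(12 - 26) = 1/(-14) = -1/14 ≈ -0.071429)
H = -83739/14 (H = 103*(-58 - 1/14) = 103*(-813/14) = -83739/14 ≈ -5981.4)
A = -83739/14 ≈ -5981.4
M(-2*(5 + 6))/A = (-2*(5 + 6))/(-83739/14) = -2*11*(-14/83739) = -22*(-14/83739) = 308/83739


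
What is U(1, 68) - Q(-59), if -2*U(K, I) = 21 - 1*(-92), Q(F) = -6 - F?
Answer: -219/2 ≈ -109.50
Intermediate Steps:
U(K, I) = -113/2 (U(K, I) = -(21 - 1*(-92))/2 = -(21 + 92)/2 = -½*113 = -113/2)
U(1, 68) - Q(-59) = -113/2 - (-6 - 1*(-59)) = -113/2 - (-6 + 59) = -113/2 - 1*53 = -113/2 - 53 = -219/2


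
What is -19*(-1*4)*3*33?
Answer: 7524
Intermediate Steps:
-19*(-1*4)*3*33 = -(-76)*3*33 = -19*(-12)*33 = 228*33 = 7524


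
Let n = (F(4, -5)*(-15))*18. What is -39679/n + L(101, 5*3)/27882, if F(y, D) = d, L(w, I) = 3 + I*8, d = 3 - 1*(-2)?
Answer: 30735998/1045575 ≈ 29.396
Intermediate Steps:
d = 5 (d = 3 + 2 = 5)
L(w, I) = 3 + 8*I
F(y, D) = 5
n = -1350 (n = (5*(-15))*18 = -75*18 = -1350)
-39679/n + L(101, 5*3)/27882 = -39679/(-1350) + (3 + 8*(5*3))/27882 = -39679*(-1/1350) + (3 + 8*15)*(1/27882) = 39679/1350 + (3 + 120)*(1/27882) = 39679/1350 + 123*(1/27882) = 39679/1350 + 41/9294 = 30735998/1045575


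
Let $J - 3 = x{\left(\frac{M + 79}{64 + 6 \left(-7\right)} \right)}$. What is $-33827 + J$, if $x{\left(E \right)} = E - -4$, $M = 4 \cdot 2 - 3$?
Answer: $- \frac{371978}{11} \approx -33816.0$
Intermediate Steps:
$M = 5$ ($M = 8 - 3 = 5$)
$x{\left(E \right)} = 4 + E$ ($x{\left(E \right)} = E + 4 = 4 + E$)
$J = \frac{119}{11}$ ($J = 3 + \left(4 + \frac{5 + 79}{64 + 6 \left(-7\right)}\right) = 3 + \left(4 + \frac{84}{64 - 42}\right) = 3 + \left(4 + \frac{84}{22}\right) = 3 + \left(4 + 84 \cdot \frac{1}{22}\right) = 3 + \left(4 + \frac{42}{11}\right) = 3 + \frac{86}{11} = \frac{119}{11} \approx 10.818$)
$-33827 + J = -33827 + \frac{119}{11} = - \frac{371978}{11}$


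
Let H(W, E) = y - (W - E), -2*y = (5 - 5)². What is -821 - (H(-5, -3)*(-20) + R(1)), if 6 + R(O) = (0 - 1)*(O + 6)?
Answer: -768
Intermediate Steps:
R(O) = -12 - O (R(O) = -6 + (0 - 1)*(O + 6) = -6 - (6 + O) = -6 + (-6 - O) = -12 - O)
y = 0 (y = -(5 - 5)²/2 = -½*0² = -½*0 = 0)
H(W, E) = E - W (H(W, E) = 0 - (W - E) = 0 + (E - W) = E - W)
-821 - (H(-5, -3)*(-20) + R(1)) = -821 - ((-3 - 1*(-5))*(-20) + (-12 - 1*1)) = -821 - ((-3 + 5)*(-20) + (-12 - 1)) = -821 - (2*(-20) - 13) = -821 - (-40 - 13) = -821 - 1*(-53) = -821 + 53 = -768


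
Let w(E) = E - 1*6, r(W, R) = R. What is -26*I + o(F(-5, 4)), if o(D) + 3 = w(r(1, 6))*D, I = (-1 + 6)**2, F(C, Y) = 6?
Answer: -653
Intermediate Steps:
I = 25 (I = 5**2 = 25)
w(E) = -6 + E (w(E) = E - 6 = -6 + E)
o(D) = -3 (o(D) = -3 + (-6 + 6)*D = -3 + 0*D = -3 + 0 = -3)
-26*I + o(F(-5, 4)) = -26*25 - 3 = -650 - 3 = -653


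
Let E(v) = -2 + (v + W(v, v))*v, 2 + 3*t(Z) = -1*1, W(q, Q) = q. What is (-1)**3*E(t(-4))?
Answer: 0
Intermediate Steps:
t(Z) = -1 (t(Z) = -2/3 + (-1*1)/3 = -2/3 + (1/3)*(-1) = -2/3 - 1/3 = -1)
E(v) = -2 + 2*v**2 (E(v) = -2 + (v + v)*v = -2 + (2*v)*v = -2 + 2*v**2)
(-1)**3*E(t(-4)) = (-1)**3*(-2 + 2*(-1)**2) = -(-2 + 2*1) = -(-2 + 2) = -1*0 = 0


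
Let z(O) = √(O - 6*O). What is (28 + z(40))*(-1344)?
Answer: -37632 - 13440*I*√2 ≈ -37632.0 - 19007.0*I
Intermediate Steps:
z(O) = √5*√(-O) (z(O) = √(-5*O) = √5*√(-O))
(28 + z(40))*(-1344) = (28 + √5*√(-1*40))*(-1344) = (28 + √5*√(-40))*(-1344) = (28 + √5*(2*I*√10))*(-1344) = (28 + 10*I*√2)*(-1344) = -37632 - 13440*I*√2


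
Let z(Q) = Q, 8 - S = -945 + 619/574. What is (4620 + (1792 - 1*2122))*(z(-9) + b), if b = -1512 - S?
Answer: -3044735265/287 ≈ -1.0609e+7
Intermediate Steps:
S = 546403/574 (S = 8 - (-945 + 619/574) = 8 - 1*(-541811/574) = 8 + 541811/574 = 546403/574 ≈ 951.92)
b = -1414291/574 (b = -1512 - 1*546403/574 = -1512 - 546403/574 = -1414291/574 ≈ -2463.9)
(4620 + (1792 - 1*2122))*(z(-9) + b) = (4620 + (1792 - 1*2122))*(-9 - 1414291/574) = (4620 + (1792 - 2122))*(-1419457/574) = (4620 - 330)*(-1419457/574) = 4290*(-1419457/574) = -3044735265/287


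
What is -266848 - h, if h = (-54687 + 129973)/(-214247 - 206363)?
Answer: -56119430997/210305 ≈ -2.6685e+5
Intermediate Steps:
h = -37643/210305 (h = 75286/(-420610) = 75286*(-1/420610) = -37643/210305 ≈ -0.17899)
-266848 - h = -266848 - 1*(-37643/210305) = -266848 + 37643/210305 = -56119430997/210305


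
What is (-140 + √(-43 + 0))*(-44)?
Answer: 6160 - 44*I*√43 ≈ 6160.0 - 288.53*I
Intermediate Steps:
(-140 + √(-43 + 0))*(-44) = (-140 + √(-43))*(-44) = (-140 + I*√43)*(-44) = 6160 - 44*I*√43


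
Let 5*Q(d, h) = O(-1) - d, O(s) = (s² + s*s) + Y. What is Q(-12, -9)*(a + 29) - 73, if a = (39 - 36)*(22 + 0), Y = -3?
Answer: 136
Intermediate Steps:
O(s) = -3 + 2*s² (O(s) = (s² + s*s) - 3 = (s² + s²) - 3 = 2*s² - 3 = -3 + 2*s²)
a = 66 (a = 3*22 = 66)
Q(d, h) = -⅕ - d/5 (Q(d, h) = ((-3 + 2*(-1)²) - d)/5 = ((-3 + 2*1) - d)/5 = ((-3 + 2) - d)/5 = (-1 - d)/5 = -⅕ - d/5)
Q(-12, -9)*(a + 29) - 73 = (-⅕ - ⅕*(-12))*(66 + 29) - 73 = (-⅕ + 12/5)*95 - 73 = (11/5)*95 - 73 = 209 - 73 = 136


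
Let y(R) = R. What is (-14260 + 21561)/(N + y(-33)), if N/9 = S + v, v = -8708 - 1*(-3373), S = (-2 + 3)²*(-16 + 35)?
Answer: -7301/47877 ≈ -0.15249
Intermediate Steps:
S = 19 (S = 1²*19 = 1*19 = 19)
v = -5335 (v = -8708 + 3373 = -5335)
N = -47844 (N = 9*(19 - 5335) = 9*(-5316) = -47844)
(-14260 + 21561)/(N + y(-33)) = (-14260 + 21561)/(-47844 - 33) = 7301/(-47877) = 7301*(-1/47877) = -7301/47877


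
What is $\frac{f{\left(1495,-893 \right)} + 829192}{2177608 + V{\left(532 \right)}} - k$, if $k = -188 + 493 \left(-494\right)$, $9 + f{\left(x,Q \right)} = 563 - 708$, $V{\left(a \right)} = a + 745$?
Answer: $\frac{177020156696}{726295} \approx 2.4373 \cdot 10^{5}$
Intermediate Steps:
$V{\left(a \right)} = 745 + a$
$f{\left(x,Q \right)} = -154$ ($f{\left(x,Q \right)} = -9 + \left(563 - 708\right) = -9 - 145 = -154$)
$k = -243730$ ($k = -188 - 243542 = -243730$)
$\frac{f{\left(1495,-893 \right)} + 829192}{2177608 + V{\left(532 \right)}} - k = \frac{-154 + 829192}{2177608 + \left(745 + 532\right)} - -243730 = \frac{829038}{2177608 + 1277} + 243730 = \frac{829038}{2178885} + 243730 = 829038 \cdot \frac{1}{2178885} + 243730 = \frac{276346}{726295} + 243730 = \frac{177020156696}{726295}$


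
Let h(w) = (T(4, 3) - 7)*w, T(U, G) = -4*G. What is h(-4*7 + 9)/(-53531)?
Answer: -361/53531 ≈ -0.0067438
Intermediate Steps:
h(w) = -19*w (h(w) = (-4*3 - 7)*w = (-12 - 7)*w = -19*w)
h(-4*7 + 9)/(-53531) = -19*(-4*7 + 9)/(-53531) = -19*(-28 + 9)*(-1/53531) = -19*(-19)*(-1/53531) = 361*(-1/53531) = -361/53531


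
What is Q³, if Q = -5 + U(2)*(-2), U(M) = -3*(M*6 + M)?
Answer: 493039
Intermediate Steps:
U(M) = -21*M (U(M) = -3*(6*M + M) = -21*M)
Q = 79 (Q = -5 - 21*2*(-2) = -5 - 42*(-2) = -5 + 84 = 79)
Q³ = 79³ = 493039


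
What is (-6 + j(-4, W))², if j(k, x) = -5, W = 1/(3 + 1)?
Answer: 121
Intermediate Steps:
W = ¼ (W = 1/4 = ¼ ≈ 0.25000)
(-6 + j(-4, W))² = (-6 - 5)² = (-11)² = 121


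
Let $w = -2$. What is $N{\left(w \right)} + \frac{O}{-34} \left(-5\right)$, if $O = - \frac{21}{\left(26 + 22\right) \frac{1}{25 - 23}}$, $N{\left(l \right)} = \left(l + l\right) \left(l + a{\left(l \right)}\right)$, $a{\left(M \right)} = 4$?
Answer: $- \frac{2211}{272} \approx -8.1287$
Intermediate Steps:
$N{\left(l \right)} = 2 l \left(4 + l\right)$ ($N{\left(l \right)} = \left(l + l\right) \left(l + 4\right) = 2 l \left(4 + l\right)$)
$O = - \frac{7}{8}$ ($O = - \frac{21}{48 \cdot \frac{1}{2}} = - \frac{21}{24} = \left(-21\right) \frac{1}{24} = - \frac{7}{8} \approx -0.875$)
$N{\left(w \right)} + \frac{O}{-34} \left(-5\right) = 2 \left(-2\right) \left(4 - 2\right) + - \frac{7}{8 \left(-34\right)} \left(-5\right) = 2 \left(-2\right) 2 + \left(- \frac{7}{8}\right) \left(- \frac{1}{34}\right) \left(-5\right) = -8 + \frac{7}{272} \left(-5\right) = -8 - \frac{35}{272} = - \frac{2211}{272}$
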